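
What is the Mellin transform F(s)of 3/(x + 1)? 3 * pi * csc(pi * s)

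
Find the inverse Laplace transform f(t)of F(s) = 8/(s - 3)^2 8*t*exp(3*t)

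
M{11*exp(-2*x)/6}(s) 11*gamma(s)/(6*2^s)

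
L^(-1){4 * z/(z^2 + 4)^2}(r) r * sin(2 * r)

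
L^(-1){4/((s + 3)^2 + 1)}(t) 4 * exp(-3 * t) * sin(t)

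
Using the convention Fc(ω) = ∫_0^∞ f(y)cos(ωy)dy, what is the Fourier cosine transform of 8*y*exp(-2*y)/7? 8*(4 - ω^2)/(7*(ω^2 + 4)^2)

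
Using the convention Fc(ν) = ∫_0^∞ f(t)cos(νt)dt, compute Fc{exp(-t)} 1/(ν^2 + 1)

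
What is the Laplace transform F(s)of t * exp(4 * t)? (s - 4)^(-2)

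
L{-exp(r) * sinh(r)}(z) -1/(z * (z - 2))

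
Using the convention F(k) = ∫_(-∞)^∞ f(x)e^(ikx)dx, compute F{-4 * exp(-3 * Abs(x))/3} -8/(k^2 + 9)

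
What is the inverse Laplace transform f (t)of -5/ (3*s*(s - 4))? -5*exp (2*t)*sinh (2*t)/6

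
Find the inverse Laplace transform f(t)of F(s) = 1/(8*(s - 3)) exp(3*t)/8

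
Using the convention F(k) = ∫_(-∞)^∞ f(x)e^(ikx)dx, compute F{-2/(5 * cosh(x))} -2 * pi/(5 * cosh(pi * k/2))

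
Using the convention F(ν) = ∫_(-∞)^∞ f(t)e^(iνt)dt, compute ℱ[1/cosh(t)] pi/cosh(pi*ν/2)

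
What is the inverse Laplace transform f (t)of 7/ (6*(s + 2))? 7*exp (-2*t)/6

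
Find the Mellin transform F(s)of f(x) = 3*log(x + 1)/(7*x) -3*pi*csc(pi*s)/(7*s - 7)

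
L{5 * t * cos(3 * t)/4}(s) 5 * (s^2-9)/(4 * (s^2 + 9)^2)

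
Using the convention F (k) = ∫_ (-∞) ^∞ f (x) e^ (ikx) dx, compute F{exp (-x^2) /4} sqrt (pi) * exp (-k^2/4) /4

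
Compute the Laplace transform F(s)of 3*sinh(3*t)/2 9/(2*(s^2 - 9))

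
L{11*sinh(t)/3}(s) 11/(3*(s^2 - 1))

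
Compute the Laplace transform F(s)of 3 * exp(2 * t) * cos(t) 3 * (s - 2)/((s - 2)^2 + 1)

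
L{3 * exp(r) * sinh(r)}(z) 3/(z * (z - 2))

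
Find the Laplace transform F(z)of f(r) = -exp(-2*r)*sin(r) -1/((z+2)^2+1)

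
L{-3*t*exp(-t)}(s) -3/(s + 1)^2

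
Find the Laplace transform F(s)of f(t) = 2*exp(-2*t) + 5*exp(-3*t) 5/(s + 3) + 2/(s + 2)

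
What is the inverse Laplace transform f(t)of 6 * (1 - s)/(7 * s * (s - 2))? -6 * exp(t) * cosh(t)/7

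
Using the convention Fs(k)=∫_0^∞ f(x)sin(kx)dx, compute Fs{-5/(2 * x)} -5 * pi/4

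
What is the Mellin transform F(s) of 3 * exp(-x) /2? 3 * gamma(s) /2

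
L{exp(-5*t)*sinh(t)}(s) 1/((s + 5)^2 - 1)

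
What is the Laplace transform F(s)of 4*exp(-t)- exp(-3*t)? 4/(s + 1)-1/(s + 3)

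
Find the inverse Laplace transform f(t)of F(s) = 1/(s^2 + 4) sin(2*t)/2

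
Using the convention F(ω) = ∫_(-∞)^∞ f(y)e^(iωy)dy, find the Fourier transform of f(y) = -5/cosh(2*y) -5*pi/(2*cosh(pi*ω/4))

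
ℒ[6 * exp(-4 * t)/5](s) 6/(5 * (s+4))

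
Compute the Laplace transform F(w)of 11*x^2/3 22/(3*w^3)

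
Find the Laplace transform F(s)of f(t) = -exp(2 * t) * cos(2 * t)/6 (2 - s)/(6 * ((s - 2)^2+4))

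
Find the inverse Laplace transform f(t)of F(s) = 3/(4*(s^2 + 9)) sin(3*t)/4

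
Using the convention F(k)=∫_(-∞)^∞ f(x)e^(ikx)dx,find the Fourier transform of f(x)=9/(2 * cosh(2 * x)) 9 * pi/(4 * cosh(pi * k/4))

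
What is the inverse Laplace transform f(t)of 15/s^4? 5*t^3/2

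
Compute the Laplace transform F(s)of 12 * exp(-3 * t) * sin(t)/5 12/(5 * ((s + 3)^2 + 1))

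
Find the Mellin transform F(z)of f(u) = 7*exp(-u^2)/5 7*gamma(z/2)/10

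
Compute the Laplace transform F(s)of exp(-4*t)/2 1/(2*(s + 4))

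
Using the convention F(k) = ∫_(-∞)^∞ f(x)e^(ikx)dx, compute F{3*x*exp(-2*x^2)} 3*sqrt(2)*I*sqrt(pi)*k*exp(-k^2/8)/8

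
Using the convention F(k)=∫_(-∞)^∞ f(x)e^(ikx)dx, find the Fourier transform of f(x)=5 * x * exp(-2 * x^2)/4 5 * sqrt(2) * I * sqrt(pi) * k * exp(-k^2/8)/32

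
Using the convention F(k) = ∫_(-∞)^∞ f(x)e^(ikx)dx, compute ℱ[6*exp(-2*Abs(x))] 24/(k^2 + 4)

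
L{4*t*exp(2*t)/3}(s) 4/(3*(s - 2)^2)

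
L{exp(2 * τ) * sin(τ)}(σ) 1/((σ - 2)^2 + 1)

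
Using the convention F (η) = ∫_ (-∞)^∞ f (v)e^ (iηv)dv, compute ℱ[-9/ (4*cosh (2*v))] -9*pi/ (8*cosh (pi*η/4))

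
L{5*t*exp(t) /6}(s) 5/(6*(s - 1) ^2) 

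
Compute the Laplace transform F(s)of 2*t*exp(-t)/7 2/(7*(s + 1)^2)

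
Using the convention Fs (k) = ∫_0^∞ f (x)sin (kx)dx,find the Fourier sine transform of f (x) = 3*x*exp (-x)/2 3*k/ (k^2 + 1)^2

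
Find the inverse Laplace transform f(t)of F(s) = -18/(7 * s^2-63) -6 * sinh(3 * t)/7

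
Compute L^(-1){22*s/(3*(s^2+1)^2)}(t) 11*t*sin(t)/3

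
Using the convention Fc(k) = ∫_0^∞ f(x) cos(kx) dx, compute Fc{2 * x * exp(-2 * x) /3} 2 * (4 - k^2) /(3 * (k^2 + 4) ^2) 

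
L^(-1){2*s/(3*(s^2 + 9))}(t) 2*cos(3*t)/3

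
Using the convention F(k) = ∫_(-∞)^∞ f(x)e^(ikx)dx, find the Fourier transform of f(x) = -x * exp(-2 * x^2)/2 -sqrt(2) * I * sqrt(pi) * k * exp(-k^2/8)/16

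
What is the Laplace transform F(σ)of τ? σ^(-2)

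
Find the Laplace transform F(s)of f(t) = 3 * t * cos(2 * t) 3 * (s^2 - 4)/(s^2+4)^2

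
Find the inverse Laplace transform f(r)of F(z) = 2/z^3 r^2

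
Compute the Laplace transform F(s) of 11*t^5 1320/s^6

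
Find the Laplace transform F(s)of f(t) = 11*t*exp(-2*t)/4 11/(4*(s + 2)^2)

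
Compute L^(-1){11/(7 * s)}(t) 11/7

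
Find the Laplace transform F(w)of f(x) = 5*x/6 5/(6*w^2)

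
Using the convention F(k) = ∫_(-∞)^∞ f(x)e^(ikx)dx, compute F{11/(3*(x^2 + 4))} 11*pi*exp(-2*Abs(k))/6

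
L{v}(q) q^(-2)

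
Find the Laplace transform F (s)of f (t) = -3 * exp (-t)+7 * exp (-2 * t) 7/ (s+2) - 3/ (s+1)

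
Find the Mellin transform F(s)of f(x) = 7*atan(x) -7*pi*sec(pi*s/2)/(2*s)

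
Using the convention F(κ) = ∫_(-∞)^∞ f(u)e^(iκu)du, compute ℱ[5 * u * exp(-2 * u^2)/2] 5 * sqrt(2) * I * sqrt(pi) * κ * exp(-κ^2/8)/16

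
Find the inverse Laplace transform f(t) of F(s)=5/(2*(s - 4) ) 5*exp(4*t) /2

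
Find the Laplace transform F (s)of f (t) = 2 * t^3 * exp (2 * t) 12/ (s - 2)^4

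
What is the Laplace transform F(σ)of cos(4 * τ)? σ/(σ^2 + 16)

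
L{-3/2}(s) -3/(2*s)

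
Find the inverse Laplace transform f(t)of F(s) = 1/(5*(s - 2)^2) t*exp(2*t)/5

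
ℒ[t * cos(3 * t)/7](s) (s^2 - 9)/(7 * (s^2+9)^2)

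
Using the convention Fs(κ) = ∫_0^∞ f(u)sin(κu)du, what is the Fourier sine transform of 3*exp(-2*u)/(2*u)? 3*atan(κ/2)/2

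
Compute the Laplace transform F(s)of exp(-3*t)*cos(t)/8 (s+3)/(8*((s+3)^2+1))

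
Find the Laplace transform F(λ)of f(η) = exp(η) 1/(λ - 1)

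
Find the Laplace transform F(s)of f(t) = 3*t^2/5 6/(5*s^3)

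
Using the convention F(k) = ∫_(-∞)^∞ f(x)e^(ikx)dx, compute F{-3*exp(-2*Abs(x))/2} -6/(k^2 + 4)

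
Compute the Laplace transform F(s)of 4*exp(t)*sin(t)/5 4/(5*((s - 1)^2 + 1))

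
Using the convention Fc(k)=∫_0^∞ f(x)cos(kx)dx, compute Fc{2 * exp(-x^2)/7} sqrt(pi) * exp(-k^2/4)/7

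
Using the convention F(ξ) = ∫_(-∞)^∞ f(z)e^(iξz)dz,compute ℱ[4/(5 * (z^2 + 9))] 4 * pi * exp(-3 * Abs(ξ))/15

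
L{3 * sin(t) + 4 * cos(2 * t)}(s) 3/(s^2 + 1) + 4 * s/(s^2 + 4)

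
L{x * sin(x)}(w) 2 * w/(w^2 + 1)^2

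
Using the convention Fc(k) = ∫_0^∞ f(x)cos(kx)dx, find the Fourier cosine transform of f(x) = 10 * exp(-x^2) 5 * sqrt(pi) * exp(-k^2/4)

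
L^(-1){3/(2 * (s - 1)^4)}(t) t^3 * exp(t)/4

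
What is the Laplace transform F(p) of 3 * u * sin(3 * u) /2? 9 * p/(p^2 + 9) ^2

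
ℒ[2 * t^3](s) 12/s^4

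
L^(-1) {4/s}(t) 4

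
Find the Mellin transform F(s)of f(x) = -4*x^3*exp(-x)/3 -4*gamma(s + 3)/3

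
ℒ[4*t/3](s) 4/(3*s^2)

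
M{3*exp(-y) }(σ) 3*gamma(σ) 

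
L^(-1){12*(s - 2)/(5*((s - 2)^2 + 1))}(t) 12*exp(2*t)*cos(t)/5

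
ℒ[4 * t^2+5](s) 8/s^3+5/s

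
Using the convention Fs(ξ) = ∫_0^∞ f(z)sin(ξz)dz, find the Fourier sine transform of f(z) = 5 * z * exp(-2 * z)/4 5 * ξ/(ξ^2 + 4)^2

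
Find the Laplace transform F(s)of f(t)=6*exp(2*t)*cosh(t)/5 6*(s - 2)/(5*((s - 2)^2 - 1))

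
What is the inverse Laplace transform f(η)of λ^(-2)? η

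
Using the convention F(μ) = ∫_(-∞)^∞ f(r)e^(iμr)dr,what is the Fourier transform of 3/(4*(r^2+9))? pi*exp(-3*Abs(μ))/4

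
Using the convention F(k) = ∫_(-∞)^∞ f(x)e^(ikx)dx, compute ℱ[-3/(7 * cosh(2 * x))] -3 * pi/(14 * cosh(pi * k/4))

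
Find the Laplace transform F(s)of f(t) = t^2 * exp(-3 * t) 2/(s + 3)^3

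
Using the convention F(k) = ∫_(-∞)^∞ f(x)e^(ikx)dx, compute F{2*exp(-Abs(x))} 4/(k^2 + 1)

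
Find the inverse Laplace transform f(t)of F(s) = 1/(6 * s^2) t/6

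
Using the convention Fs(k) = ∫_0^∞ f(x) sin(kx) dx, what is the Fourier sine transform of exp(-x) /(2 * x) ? atan(k) /2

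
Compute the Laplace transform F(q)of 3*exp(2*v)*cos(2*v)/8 3*(q - 2)/(8*((q - 2)^2 + 4))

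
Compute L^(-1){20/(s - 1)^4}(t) 10 * t^3 * exp(t)/3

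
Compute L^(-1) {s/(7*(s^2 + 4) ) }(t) cos(2*t) /7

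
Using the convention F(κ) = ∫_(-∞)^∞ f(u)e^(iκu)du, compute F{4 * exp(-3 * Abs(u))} 24/(κ^2 + 9)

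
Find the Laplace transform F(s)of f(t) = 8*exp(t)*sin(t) 8/((s - 1)^2 + 1)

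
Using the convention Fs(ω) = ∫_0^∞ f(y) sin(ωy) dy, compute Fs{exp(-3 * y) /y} atan(ω/3) 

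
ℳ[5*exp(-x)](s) 5*gamma(s)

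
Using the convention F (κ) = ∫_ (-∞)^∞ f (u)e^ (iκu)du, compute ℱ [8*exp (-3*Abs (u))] 48/ (κ^2+9)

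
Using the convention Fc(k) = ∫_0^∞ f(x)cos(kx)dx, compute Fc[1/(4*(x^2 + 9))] pi*exp(-3*k)/24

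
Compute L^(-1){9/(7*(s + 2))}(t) 9*exp(-2*t)/7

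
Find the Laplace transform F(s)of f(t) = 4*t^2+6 6/s+8/s^3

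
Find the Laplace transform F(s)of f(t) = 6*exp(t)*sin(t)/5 6/(5*((s - 1)^2 + 1))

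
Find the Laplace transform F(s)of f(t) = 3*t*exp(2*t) 3/(s - 2)^2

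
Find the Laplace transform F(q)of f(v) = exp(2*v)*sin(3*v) 3/((q - 2)^2 + 9)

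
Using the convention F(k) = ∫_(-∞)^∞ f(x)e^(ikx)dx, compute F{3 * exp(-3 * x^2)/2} sqrt(3) * sqrt(pi) * exp(-k^2/12)/2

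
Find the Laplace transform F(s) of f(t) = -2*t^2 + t s^(-2)-4/s^3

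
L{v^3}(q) 6/q^4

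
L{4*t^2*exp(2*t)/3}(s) 8/(3*(s - 2)^3)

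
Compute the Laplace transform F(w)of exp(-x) 1/(w + 1)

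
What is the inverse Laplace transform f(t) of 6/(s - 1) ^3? 3 * t^2 * exp(t) 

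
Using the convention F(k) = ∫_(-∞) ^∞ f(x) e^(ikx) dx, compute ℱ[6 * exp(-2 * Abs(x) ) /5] 24/(5 * (k^2 + 4) ) 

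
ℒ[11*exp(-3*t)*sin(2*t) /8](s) 11/(4*((s + 3) ^2 + 4) ) 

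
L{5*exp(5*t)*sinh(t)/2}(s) 5/(2*((s - 5)^2 - 1))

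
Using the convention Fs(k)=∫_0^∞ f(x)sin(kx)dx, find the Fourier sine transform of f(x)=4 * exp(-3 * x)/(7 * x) 4 * atan(k/3)/7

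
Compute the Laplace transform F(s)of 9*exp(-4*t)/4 9/(4*(s+4))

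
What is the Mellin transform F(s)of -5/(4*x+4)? -5*pi*csc(pi*s)/4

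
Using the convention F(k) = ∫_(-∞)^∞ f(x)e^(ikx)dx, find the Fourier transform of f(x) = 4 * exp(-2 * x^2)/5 2 * sqrt(2) * sqrt(pi) * exp(-k^2/8)/5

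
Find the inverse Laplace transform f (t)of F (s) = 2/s 2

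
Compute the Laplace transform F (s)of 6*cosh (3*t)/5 6*s/ (5*(s^2-9))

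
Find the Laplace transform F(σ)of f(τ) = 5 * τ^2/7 10/(7 * σ^3)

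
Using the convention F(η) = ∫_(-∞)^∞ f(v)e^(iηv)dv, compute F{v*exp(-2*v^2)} sqrt(2)*I*sqrt(pi)*η*exp(-η^2/8)/8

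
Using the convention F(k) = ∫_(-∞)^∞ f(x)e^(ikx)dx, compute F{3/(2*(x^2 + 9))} pi*exp(-3*Abs(k))/2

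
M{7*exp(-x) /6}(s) 7*gamma(s) /6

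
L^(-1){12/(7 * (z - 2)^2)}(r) 12 * r * exp(2 * r)/7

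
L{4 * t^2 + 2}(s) 8/s^3 + 2/s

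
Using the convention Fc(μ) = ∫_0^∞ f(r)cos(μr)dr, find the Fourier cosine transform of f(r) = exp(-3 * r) 3/(μ^2 + 9)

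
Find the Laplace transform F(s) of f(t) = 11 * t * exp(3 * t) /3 11/(3 * (s - 3) ^2) 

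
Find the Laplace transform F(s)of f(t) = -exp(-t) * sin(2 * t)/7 -2/(7 * (s + 1)^2 + 28)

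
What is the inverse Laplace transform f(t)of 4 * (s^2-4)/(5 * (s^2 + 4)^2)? 4 * t * cos(2 * t)/5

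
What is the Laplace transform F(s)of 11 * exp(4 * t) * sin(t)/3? 11/(3 * ((s - 4)^2+1))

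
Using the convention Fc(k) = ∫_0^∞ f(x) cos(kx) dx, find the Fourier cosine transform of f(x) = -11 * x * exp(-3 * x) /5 11 * (k^2 - 9) /(5 * (k^2 + 9) ^2) 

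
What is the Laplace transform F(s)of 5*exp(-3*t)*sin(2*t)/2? 5/((s + 3)^2 + 4)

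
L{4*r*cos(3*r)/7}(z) 4*(z^2 - 9)/(7*(z^2 + 9)^2)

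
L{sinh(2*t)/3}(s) 2/(3*(s^2 - 4))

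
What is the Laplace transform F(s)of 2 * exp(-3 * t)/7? 2/(7 * (s + 3))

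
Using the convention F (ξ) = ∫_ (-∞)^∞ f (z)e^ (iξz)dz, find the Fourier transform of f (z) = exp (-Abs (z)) 2/ (ξ^2+1)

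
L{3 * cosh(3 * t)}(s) 3 * s/(s^2 - 9)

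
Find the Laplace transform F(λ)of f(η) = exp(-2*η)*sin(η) 1/((λ + 2)^2 + 1)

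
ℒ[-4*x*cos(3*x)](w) 4*(9 - w^2)/(w^2 + 9)^2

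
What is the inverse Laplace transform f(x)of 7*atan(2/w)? 7*sin(2*x)/x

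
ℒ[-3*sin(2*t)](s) -6/(s^2+4)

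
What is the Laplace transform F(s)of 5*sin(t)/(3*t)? 5*atan(1/s)/3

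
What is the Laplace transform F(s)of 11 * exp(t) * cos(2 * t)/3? 11 * (s - 1)/(3 * ((s - 1)^2 + 4))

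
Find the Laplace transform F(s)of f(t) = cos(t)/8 s/(8*(s^2 + 1))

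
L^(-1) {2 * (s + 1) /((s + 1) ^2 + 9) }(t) 2 * exp(-t) * cos(3 * t) 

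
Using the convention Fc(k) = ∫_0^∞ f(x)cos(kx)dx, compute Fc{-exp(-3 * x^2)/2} -sqrt(3) * sqrt(pi) * exp(-k^2/12)/12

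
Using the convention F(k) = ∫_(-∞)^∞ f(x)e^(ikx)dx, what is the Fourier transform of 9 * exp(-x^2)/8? 9 * sqrt(pi) * exp(-k^2/4)/8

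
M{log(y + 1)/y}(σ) -pi*csc(pi*σ)/(σ - 1)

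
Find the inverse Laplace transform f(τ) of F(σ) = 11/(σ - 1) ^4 11 * τ^3 * exp(τ) /6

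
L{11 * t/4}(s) 11/(4 * s^2)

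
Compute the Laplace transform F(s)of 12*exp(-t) 12/(s + 1)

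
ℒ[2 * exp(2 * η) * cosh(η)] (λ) 2 * (λ - 2)/((λ - 2)^2 - 1)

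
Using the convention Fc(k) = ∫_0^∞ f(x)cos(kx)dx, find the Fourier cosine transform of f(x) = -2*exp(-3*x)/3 -2/(k^2 + 9)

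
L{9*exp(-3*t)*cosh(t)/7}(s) 9*(s + 3)/(7*((s + 3)^2 - 1))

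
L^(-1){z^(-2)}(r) r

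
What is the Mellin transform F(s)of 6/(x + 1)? 6 * pi * csc(pi * s)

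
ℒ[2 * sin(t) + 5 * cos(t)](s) 5 * s/(s^2 + 1) + 2/(s^2 + 1)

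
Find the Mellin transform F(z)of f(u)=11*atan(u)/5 -11*pi*sec(pi*z/2)/(10*z)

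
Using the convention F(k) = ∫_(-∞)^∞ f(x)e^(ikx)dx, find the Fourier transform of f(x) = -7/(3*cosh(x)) -7*pi/(3*cosh(pi*k/2))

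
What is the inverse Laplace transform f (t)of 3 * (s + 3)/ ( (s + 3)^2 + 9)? 3 * exp (-3 * t) * cos (3 * t)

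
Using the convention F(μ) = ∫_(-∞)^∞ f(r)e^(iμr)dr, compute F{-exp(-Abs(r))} -2/(μ^2 + 1)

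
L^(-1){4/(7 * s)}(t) 4/7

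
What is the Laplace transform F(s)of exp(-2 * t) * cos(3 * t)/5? (s + 2)/(5 * ((s + 2)^2 + 9))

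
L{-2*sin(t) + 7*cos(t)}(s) 7*s/(s^2 + 1) - 2/(s^2 + 1)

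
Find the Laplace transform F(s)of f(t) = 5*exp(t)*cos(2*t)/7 5*(s - 1)/(7*((s - 1)^2 + 4))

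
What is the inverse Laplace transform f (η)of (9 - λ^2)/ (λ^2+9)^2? -η*cos (3*η)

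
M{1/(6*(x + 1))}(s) pi*csc(pi*s)/6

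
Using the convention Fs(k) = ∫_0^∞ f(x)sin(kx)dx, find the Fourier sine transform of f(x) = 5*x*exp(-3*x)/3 10*k/(k^2+9)^2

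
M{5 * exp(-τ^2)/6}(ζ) 5 * gamma(ζ/2)/12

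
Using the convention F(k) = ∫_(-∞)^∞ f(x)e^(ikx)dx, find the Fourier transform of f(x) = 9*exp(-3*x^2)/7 3*sqrt(3)*sqrt(pi)*exp(-k^2/12)/7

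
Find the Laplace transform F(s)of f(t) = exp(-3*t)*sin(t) 1/((s + 3)^2 + 1)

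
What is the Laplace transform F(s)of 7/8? 7/(8 * s)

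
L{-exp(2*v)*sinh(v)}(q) -1/((q - 2)^2 - 1)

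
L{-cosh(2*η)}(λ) -λ/(λ^2-4)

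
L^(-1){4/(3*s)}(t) 4/3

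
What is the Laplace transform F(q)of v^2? 2/q^3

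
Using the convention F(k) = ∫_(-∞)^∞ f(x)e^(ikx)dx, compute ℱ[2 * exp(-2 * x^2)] sqrt(2) * sqrt(pi) * exp(-k^2/8)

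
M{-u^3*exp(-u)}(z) -gamma(z + 3)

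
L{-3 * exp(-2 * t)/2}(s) -3/(2 * s + 4)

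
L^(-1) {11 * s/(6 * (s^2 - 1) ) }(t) 11 * cosh(t) /6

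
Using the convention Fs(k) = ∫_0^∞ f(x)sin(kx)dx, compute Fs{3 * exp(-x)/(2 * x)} 3 * atan(k)/2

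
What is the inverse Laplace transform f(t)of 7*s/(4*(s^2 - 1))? 7*cosh(t)/4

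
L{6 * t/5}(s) 6/(5 * s^2) 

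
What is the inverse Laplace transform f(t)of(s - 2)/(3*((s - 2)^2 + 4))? exp(2*t)*cos(2*t)/3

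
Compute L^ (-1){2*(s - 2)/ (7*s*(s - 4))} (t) 2*exp (2*t)*cosh (2*t)/7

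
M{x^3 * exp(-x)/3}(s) gamma(s + 3)/3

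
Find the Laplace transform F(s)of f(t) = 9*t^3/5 54/(5*s^4)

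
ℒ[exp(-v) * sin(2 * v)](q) 2/((q + 1)^2 + 4)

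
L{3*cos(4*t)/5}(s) 3*s/(5*(s^2 + 16))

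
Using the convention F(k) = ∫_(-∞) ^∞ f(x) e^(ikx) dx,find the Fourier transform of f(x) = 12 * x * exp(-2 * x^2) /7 3 * sqrt(2) * I * sqrt(pi) * k * exp(-k^2/8) /14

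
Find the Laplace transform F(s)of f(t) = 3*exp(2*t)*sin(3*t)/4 9/(4*((s - 2)^2 + 9))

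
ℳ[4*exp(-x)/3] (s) 4*gamma(s)/3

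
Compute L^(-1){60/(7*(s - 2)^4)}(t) 10*t^3*exp(2*t)/7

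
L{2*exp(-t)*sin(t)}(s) 2/((s + 1)^2 + 1)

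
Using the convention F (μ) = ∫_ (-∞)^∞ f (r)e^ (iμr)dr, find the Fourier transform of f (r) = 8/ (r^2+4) 4 * pi * exp (-2 * Abs (μ))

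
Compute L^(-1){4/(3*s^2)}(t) 4*t/3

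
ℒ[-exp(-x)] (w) -1/(w + 1)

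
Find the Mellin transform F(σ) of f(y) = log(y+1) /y -pi * csc(pi * σ) /(σ - 1) 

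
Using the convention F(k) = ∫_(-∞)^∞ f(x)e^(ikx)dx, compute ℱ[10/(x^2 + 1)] 10*pi*exp(-Abs(k))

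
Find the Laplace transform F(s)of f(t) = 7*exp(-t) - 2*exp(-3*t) 7/(s + 1) - 2/(s + 3)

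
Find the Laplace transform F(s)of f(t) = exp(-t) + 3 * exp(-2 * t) 1/(s + 1) + 3/(s + 2)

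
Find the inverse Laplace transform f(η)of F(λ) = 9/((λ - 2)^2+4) 9*exp(2*η)*sin(2*η)/2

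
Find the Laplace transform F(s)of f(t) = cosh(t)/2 s/(2*(s^2 - 1))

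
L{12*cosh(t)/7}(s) 12*s/(7*(s^2 - 1))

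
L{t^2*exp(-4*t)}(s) 2/(s + 4)^3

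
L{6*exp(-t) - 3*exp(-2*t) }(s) 6/(s + 1) - 3/(s + 2) 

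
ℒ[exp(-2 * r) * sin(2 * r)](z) 2/((z + 2)^2 + 4)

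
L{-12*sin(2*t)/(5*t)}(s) -12*atan(2/s)/5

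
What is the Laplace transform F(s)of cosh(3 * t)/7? s/(7 * (s^2-9))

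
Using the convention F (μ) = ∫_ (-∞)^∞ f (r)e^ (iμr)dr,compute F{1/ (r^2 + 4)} pi*exp (-2*Abs (μ))/2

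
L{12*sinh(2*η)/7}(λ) 24/(7*(λ^2 - 4))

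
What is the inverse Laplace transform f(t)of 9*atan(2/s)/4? 9*sin(2*t)/(4*t)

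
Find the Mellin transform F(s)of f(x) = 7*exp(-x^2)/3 7*gamma(s/2)/6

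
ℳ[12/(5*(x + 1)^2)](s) -12*pi*(s - 1)/(5*sin(pi*s))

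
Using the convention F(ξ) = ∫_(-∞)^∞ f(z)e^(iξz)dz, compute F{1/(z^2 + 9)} pi*exp(-3*Abs(ξ))/3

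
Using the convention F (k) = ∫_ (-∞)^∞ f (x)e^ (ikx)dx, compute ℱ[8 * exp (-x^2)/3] 8 * sqrt (pi) * exp (-k^2/4)/3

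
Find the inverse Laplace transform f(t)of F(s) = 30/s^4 5 * t^3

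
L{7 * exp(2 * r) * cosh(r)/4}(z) 7 * (z - 2)/(4 * ((z - 2)^2-1))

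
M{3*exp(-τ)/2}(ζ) 3*gamma(ζ)/2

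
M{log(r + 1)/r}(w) -pi*csc(pi*w)/(w - 1)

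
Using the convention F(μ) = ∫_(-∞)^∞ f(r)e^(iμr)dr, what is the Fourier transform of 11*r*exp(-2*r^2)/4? 11*sqrt(2)*I*sqrt(pi)*μ*exp(-μ^2/8)/32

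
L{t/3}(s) 1/(3 * s^2)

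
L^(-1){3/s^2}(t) 3*t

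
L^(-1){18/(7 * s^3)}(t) 9 * t^2/7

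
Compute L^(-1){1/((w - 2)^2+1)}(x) exp(2 * x) * sin(x)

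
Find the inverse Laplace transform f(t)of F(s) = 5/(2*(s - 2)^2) 5*t*exp(2*t)/2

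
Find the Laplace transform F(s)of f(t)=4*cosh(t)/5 4*s/(5*(s^2-1))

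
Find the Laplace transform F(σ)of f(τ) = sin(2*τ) 2/(σ^2 + 4)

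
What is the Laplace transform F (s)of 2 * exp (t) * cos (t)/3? 2 * (s - 1)/ (3 * ( (s - 1)^2 + 1))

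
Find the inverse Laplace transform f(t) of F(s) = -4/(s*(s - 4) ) -2*exp(2*t)*sinh(2*t) 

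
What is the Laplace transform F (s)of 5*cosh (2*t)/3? 5*s/ (3*(s^2 - 4))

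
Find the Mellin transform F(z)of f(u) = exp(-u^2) gamma(z/2)/2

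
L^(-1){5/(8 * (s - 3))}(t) 5 * exp(3 * t)/8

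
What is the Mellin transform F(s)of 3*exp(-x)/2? 3*gamma(s)/2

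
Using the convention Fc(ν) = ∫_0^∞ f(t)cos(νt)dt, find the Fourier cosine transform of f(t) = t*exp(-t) (1 - ν^2)/(ν^2+1)^2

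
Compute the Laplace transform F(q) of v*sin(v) 2*q/(q^2 + 1) ^2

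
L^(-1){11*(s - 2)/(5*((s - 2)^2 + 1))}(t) 11*exp(2*t)*cos(t)/5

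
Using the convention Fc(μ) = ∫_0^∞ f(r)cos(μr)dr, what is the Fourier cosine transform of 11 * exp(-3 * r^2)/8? 11 * sqrt(3) * sqrt(pi) * exp(-μ^2/12)/48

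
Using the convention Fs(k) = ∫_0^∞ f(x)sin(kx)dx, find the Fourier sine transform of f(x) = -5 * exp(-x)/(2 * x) -5 * atan(k)/2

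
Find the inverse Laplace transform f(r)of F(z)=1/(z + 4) exp(-4*r)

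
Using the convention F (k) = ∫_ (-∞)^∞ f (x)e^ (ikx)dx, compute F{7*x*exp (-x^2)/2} 7*I*sqrt (pi)*k*exp (-k^2/4)/4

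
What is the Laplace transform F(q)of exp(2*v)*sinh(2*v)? 2/(q*(q - 4))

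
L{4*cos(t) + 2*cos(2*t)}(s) 4*s/(s^2 + 1) + 2*s/(s^2 + 4)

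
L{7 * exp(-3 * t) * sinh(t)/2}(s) 7/(2 * ((s + 3)^2 - 1))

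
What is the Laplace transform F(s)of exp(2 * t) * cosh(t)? (s - 2)/((s - 2)^2 - 1)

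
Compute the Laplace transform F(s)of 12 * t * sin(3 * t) 72 * s/(s^2 + 9)^2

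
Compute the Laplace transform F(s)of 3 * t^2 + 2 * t 6/s^3 + 2/s^2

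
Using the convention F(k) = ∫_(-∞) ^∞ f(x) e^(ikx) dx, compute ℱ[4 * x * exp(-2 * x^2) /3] sqrt(2) * I * sqrt(pi) * k * exp(-k^2/8) /6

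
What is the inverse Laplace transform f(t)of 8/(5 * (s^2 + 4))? 4 * sin(2 * t)/5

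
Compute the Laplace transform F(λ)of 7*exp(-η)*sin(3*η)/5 21/(5*((λ + 1)^2 + 9))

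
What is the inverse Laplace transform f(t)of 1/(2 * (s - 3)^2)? t * exp(3 * t)/2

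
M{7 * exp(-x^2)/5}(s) 7 * gamma(s/2)/10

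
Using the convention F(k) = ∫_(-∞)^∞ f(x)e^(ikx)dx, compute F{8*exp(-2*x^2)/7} 4*sqrt(2)*sqrt(pi)*exp(-k^2/8)/7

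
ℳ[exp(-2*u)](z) gamma(z)/2^z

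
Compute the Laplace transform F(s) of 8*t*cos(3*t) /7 8*(s^2-9) /(7*(s^2+9) ^2) 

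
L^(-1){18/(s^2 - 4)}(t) 9 * sinh(2 * t)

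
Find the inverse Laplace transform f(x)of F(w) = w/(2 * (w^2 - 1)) cosh(x)/2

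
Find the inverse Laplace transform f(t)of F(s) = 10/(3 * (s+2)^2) 10 * t * exp(-2 * t)/3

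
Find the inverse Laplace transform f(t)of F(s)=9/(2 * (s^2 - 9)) 3 * sinh(3 * t)/2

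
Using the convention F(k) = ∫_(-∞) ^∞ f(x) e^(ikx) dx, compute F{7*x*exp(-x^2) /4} 7*I*sqrt(pi)*k*exp(-k^2/4) /8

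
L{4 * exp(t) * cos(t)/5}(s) 4 * (s - 1)/(5 * ((s - 1)^2 + 1))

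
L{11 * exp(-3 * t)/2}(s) 11/(2 * (s+3))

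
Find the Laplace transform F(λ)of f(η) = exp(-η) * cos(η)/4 (λ + 1)/(4 * ((λ + 1)^2 + 1))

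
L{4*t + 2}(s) 4/s^2 + 2/s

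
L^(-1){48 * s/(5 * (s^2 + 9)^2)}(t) 8 * t * sin(3 * t)/5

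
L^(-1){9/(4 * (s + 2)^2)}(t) 9 * t * exp(-2 * t)/4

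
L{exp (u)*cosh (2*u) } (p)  (p - 1) / ( (p - 1) ^2 - 4) 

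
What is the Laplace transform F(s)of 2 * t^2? 4/s^3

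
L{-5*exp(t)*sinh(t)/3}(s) -5/(3*s*(s - 2))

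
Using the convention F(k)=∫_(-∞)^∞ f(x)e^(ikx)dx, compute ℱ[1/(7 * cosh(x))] pi/(7 * cosh(pi * k/2))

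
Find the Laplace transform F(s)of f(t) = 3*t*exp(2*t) 3/(s - 2)^2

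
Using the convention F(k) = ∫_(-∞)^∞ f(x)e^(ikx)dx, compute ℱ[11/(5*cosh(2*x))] 11*pi/(10*cosh(pi*k/4))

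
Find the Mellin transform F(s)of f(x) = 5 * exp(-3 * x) 5 * gamma(s)/3^s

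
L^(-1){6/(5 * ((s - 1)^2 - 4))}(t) 3 * exp(t) * sinh(2 * t)/5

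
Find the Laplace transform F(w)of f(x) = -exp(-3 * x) -1/(w + 3)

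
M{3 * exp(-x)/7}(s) 3 * gamma(s)/7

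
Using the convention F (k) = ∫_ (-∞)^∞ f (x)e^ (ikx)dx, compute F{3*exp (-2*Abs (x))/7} 12/ (7*(k^2 + 4))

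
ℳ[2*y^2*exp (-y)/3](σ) 2*gamma (σ + 2)/3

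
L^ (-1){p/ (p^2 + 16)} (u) cos (4*u)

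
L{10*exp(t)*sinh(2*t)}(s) 20/((s - 1)^2 - 4)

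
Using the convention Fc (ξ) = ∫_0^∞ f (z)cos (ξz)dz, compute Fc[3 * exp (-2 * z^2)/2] 3 * sqrt (2) * sqrt (pi) * exp (-ξ^2/8)/8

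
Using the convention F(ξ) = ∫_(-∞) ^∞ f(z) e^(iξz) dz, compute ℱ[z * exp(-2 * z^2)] sqrt(2) * I * sqrt(pi) * ξ * exp(-ξ^2/8) /8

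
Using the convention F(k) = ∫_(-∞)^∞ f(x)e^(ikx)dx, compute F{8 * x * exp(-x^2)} 4 * I * sqrt(pi) * k * exp(-k^2/4)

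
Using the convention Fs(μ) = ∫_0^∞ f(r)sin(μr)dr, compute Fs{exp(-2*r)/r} atan(μ/2)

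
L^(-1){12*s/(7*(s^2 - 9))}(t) 12*cosh(3*t)/7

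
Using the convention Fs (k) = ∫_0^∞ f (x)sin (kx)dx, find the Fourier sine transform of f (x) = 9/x 9*pi/2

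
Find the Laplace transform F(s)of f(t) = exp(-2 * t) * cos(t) (s + 2)/((s + 2)^2 + 1)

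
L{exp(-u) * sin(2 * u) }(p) 2/((p + 1) ^2 + 4) 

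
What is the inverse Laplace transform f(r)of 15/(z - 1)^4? 5*r^3*exp(r)/2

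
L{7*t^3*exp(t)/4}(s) 21/(2*(s - 1)^4)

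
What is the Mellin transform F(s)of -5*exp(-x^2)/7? -5*gamma(s/2)/14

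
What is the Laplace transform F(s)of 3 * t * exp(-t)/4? 3/(4 * (s + 1)^2)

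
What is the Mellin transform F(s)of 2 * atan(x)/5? -pi * sec(pi * s/2)/(5 * s)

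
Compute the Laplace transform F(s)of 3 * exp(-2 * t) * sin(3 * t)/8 9/(8 * ((s + 2)^2 + 9))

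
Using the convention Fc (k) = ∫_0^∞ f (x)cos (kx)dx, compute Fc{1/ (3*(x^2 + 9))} pi*exp (-3*k)/18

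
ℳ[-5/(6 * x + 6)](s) -5 * pi * csc(pi * s)/6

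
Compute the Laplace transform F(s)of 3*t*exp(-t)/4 3/(4*(s+1)^2)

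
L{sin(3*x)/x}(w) atan(3/w)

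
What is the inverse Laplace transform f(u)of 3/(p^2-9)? sinh(3*u)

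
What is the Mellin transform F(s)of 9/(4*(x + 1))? 9*pi*csc(pi*s)/4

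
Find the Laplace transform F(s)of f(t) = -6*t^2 -12/s^3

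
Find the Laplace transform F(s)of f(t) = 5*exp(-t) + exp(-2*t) 5/(s + 1) + 1/(s + 2)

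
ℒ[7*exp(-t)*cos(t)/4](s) 7*(s + 1)/(4*((s + 1)^2 + 1))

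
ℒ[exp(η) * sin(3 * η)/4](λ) 3/(4 * ((λ - 1)^2 + 9))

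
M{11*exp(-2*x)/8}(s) 11*gamma(s)/(8*2^s)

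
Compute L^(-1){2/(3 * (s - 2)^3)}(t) t^2 * exp(2 * t)/3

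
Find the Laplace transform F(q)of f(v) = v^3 6/q^4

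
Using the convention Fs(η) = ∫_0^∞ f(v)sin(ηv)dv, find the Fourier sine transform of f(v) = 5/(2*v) 5*pi/4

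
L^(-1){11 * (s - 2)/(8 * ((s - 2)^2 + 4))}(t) 11 * exp(2 * t) * cos(2 * t)/8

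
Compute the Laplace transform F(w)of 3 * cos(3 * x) 3 * w/(w^2 + 9)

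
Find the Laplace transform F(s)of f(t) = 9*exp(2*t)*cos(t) 9*(s - 2)/((s - 2)^2 + 1)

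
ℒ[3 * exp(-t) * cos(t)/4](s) 3 * (s + 1)/(4 * ((s + 1)^2 + 1))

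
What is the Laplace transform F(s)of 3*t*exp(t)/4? 3/(4*(s - 1)^2)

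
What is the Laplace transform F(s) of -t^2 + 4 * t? 4/s^2 - 2/s^3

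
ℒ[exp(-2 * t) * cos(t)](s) (s + 2) /((s + 2) ^2 + 1) 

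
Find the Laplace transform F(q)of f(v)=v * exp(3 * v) (q - 3)^(-2)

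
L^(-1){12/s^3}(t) 6*t^2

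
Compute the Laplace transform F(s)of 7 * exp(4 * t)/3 7/(3 * (s - 4))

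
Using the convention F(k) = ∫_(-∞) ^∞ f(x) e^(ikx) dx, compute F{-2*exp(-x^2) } -2*sqrt(pi)*exp(-k^2/4) 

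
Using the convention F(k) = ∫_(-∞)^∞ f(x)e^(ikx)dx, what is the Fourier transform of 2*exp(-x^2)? 2*sqrt(pi)*exp(-k^2/4)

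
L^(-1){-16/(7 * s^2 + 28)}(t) -8 * sin(2 * t)/7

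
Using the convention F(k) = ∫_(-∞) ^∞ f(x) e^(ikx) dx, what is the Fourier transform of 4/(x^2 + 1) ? 4 * pi * exp(-Abs(k) ) 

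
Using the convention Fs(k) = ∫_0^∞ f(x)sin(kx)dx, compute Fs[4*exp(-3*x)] 4*k/(k^2 + 9)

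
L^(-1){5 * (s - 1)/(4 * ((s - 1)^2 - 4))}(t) 5 * exp(t) * cosh(2 * t)/4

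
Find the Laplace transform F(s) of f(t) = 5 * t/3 5/(3 * s^2) 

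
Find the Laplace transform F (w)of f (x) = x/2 1/ (2*w^2)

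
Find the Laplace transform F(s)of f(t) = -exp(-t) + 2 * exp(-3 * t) 2/(s + 3) - 1/(s + 1)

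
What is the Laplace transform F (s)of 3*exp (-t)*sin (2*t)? 6/ ( (s+1)^2+4)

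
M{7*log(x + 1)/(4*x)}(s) -7*pi*csc(pi*s)/(4*s - 4)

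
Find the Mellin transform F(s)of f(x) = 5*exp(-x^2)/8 5*gamma(s/2)/16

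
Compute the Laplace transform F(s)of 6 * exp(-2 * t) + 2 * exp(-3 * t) 6/(s + 2) + 2/(s + 3)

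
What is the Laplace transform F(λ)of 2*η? 2/λ^2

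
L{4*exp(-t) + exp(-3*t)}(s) 4/(s + 1) + 1/(s + 3)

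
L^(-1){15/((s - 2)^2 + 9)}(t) 5 * exp(2 * t) * sin(3 * t)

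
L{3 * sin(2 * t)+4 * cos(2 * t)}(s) 4 * s/(s^2+4)+6/(s^2+4)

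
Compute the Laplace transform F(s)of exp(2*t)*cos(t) (s - 2)/((s - 2)^2 + 1)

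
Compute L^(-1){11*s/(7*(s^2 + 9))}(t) 11*cos(3*t)/7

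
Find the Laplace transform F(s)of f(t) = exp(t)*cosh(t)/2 (s - 1)/(2*s*(s - 2))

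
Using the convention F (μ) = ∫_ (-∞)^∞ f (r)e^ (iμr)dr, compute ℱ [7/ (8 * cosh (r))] 7 * pi/ (8 * cosh (pi * μ/2))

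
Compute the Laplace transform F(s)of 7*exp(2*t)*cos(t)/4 7*(s - 2)/(4*((s - 2)^2+1))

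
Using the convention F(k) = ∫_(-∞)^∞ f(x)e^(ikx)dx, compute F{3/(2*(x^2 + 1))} 3*pi*exp(-Abs(k))/2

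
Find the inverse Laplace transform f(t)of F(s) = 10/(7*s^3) 5*t^2/7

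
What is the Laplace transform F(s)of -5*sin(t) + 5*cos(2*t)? 5*s/(s^2 + 4)-5/(s^2 + 1)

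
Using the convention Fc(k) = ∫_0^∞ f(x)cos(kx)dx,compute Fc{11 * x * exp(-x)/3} 11 * (1 - k^2)/(3 * (k^2+1)^2)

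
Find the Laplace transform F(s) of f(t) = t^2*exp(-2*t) 2/(s + 2) ^3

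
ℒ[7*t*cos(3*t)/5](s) 7*(s^2 - 9)/(5*(s^2+9)^2)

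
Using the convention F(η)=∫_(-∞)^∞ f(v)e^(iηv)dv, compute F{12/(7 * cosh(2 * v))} 6 * pi/(7 * cosh(pi * η/4))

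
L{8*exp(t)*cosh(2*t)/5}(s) 8*(s - 1)/(5*((s - 1)^2 - 4))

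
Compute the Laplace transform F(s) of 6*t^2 12/s^3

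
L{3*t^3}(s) 18/s^4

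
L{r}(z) z^(-2) 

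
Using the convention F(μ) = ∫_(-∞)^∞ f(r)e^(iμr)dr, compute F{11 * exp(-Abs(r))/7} 22/(7 * (μ^2 + 1))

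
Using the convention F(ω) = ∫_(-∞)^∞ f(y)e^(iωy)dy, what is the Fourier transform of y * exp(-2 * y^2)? sqrt(2) * I * sqrt(pi) * ω * exp(-ω^2/8)/8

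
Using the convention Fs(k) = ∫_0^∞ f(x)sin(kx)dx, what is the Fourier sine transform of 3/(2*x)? 3*pi/4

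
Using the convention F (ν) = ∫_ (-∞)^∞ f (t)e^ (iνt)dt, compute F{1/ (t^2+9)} pi*exp (-3*Abs (ν))/3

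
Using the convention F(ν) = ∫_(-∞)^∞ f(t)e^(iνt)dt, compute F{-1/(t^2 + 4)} -pi*exp(-2*Abs(ν))/2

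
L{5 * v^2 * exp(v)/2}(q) 5/(q - 1)^3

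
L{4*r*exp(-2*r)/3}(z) 4/(3*(z + 2)^2)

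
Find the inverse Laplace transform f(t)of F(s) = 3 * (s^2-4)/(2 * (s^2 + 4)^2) 3 * t * cos(2 * t)/2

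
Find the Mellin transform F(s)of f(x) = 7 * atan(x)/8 -7 * pi * sec(pi * s/2)/(16 * s)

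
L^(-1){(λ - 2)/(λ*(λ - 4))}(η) exp(2*η)*cosh(2*η)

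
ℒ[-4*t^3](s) -24/s^4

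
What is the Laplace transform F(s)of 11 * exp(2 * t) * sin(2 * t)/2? 11/((s - 2)^2 + 4)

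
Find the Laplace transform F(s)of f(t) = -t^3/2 -3/s^4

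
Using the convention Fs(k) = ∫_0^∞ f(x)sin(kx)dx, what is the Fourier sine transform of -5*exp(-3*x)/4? -5*k/(4*k^2 + 36)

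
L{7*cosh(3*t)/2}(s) 7*s/(2*(s^2 - 9))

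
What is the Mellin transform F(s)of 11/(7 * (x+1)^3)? 11 * pi * (s - 2) * (s - 1)/(14 * sin(pi * s))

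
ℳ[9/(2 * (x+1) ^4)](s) 3 * gamma(s) * gamma(4 - s) /4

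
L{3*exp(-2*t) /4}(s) 3/(4*(s + 2) ) 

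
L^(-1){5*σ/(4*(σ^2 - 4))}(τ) 5*cosh(2*τ)/4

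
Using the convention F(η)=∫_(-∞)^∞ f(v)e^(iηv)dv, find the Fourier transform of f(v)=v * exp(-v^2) I * sqrt(pi) * η * exp(-η^2/4)/2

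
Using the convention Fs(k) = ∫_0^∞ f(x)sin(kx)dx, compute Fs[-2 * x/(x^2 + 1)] -pi * exp(-k)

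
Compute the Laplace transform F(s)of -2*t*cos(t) 2*(1 - s^2)/(s^2 + 1)^2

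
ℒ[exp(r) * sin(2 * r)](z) 2/((z - 1)^2 + 4)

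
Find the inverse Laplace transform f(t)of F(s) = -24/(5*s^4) -4*t^3/5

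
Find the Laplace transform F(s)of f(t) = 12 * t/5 12/(5 * s^2)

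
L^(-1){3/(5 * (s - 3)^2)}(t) 3 * t * exp(3 * t)/5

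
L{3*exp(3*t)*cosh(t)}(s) 3*(s - 3)/((s - 3)^2 - 1)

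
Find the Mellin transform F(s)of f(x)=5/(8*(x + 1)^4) 5*gamma(s)*gamma(4 - s)/48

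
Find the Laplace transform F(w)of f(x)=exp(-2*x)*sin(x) 1/((w+2)^2+1)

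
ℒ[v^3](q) 6/q^4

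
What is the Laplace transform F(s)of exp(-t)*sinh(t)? 1/(s*(s + 2))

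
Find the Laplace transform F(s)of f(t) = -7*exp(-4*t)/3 -7/(3*s + 12)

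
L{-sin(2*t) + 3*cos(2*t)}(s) 3*s/(s^2 + 4) - 2/(s^2 + 4)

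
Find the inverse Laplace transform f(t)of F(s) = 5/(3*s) 5/3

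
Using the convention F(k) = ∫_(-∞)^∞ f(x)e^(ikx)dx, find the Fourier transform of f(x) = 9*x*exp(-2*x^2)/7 9*sqrt(2)*I*sqrt(pi)*k*exp(-k^2/8)/56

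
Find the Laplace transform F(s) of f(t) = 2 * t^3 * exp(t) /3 4/(s - 1) ^4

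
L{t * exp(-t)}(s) (s + 1)^(-2)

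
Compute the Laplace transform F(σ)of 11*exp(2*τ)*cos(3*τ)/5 11*(σ - 2)/(5*((σ - 2)^2 + 9))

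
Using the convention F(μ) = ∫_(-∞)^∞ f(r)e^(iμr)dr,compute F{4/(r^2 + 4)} 2*pi*exp(-2*Abs(μ))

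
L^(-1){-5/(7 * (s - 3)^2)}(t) -5 * t * exp(3 * t)/7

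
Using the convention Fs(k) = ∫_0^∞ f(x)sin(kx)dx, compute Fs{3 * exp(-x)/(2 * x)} 3 * atan(k)/2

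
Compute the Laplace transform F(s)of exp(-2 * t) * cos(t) (s + 2)/((s + 2)^2 + 1)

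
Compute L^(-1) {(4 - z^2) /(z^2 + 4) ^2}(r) -r*cos(2*r) 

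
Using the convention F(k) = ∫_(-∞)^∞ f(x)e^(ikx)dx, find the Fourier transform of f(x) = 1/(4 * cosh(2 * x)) pi/(8 * cosh(pi * k/4))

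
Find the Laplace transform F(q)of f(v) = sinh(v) 1/(q^2 - 1)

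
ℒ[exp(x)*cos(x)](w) (w - 1)/((w - 1)^2 + 1)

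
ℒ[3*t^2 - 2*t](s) 6/s^3 - 2/s^2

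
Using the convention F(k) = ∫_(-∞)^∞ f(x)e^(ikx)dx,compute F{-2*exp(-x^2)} -2*sqrt(pi)*exp(-k^2/4)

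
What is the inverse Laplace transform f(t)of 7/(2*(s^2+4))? 7*sin(2*t)/4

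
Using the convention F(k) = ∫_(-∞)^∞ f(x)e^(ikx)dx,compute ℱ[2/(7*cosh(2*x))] pi/(7*cosh(pi*k/4))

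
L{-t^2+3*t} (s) 3/s^2-2/s^3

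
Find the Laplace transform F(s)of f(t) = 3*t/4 3/(4*s^2)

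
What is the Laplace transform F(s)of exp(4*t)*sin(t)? 1/((s - 4)^2 + 1)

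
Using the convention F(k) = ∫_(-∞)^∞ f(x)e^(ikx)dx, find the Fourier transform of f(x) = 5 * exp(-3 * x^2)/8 5 * sqrt(3) * sqrt(pi) * exp(-k^2/12)/24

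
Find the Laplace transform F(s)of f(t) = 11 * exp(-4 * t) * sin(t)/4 11/(4 * ((s + 4)^2 + 1))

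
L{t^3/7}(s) 6/(7*s^4)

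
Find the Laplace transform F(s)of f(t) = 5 5/s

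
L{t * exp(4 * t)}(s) (s - 4)^(-2)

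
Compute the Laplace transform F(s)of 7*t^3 42/s^4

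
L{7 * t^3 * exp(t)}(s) 42/(s - 1)^4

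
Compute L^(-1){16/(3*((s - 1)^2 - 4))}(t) 8*exp(t)*sinh(2*t)/3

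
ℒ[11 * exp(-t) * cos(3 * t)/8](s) 11 * (s+1)/(8 * ((s+1)^2+9))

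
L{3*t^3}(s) 18/s^4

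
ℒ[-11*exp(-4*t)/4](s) -11/(4*s+16)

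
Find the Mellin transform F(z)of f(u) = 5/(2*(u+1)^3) 5*pi*(z - 2)*(z - 1)/(4*sin(pi*z))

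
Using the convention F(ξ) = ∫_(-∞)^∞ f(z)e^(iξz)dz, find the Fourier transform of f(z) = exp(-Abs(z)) 2/(ξ^2+1)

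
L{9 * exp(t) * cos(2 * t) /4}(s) 9 * (s - 1) /(4 * ((s - 1) ^2 + 4) ) 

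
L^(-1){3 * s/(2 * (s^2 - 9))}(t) 3 * cosh(3 * t)/2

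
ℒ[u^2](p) 2/p^3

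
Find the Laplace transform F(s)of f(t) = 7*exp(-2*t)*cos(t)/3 7*(s+2)/(3*((s+2)^2+1))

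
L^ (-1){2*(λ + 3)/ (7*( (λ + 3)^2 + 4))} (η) 2*exp (-3*η)*cos (2*η)/7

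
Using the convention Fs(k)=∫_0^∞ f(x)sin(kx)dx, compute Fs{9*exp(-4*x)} 9*k/(k^2 + 16)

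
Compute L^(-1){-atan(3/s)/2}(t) -sin(3*t)/(2*t)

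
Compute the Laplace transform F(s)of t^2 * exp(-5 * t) 2/(s + 5)^3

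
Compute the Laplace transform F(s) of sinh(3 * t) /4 3/(4 * (s^2 - 9) ) 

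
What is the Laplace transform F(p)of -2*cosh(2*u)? -2*p/(p^2 - 4)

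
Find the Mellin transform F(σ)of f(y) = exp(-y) gamma(σ)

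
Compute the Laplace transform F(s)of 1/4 1/(4*s)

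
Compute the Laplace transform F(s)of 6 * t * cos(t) 6 * (s^2-1)/(s^2 + 1)^2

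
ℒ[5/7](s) 5/(7 * s)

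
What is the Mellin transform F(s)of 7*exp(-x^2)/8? 7*gamma(s/2)/16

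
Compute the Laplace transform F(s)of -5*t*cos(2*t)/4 5*(4 - s^2)/(4*(s^2 + 4)^2)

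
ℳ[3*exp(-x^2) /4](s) 3*gamma(s/2) /8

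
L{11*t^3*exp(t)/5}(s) 66/(5*(s - 1)^4)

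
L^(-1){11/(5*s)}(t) 11/5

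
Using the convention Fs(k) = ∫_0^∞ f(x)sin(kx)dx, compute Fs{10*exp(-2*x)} 10*k/(k^2 + 4)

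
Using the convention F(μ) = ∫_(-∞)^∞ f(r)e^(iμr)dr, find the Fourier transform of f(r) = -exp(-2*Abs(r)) -4/(μ^2 + 4)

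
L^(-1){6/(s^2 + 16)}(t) 3*sin(4*t)/2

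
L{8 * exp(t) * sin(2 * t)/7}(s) 16/(7 * ((s - 1)^2 + 4))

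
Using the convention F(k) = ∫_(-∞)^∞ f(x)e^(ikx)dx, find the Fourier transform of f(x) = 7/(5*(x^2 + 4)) 7*pi*exp(-2*Abs(k))/10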